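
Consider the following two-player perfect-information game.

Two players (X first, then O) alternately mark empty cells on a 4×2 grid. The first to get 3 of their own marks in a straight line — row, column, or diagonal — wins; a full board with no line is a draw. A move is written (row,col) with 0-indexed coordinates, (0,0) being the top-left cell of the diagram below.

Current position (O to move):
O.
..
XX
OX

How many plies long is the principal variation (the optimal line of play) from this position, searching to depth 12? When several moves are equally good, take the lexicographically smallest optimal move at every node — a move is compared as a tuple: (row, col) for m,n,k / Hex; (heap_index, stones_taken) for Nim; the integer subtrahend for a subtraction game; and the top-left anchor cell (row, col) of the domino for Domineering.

PV length from [O./../XX/OX]: 3 plies

ply 1, O at O./../XX/OX | (0,1)=-1→OO/../XX/OX; (1,0)=-1→O./O./XX/OX; (1,1)=+0→O./.O/XX/OX*
ply 2, X at O./.O/XX/OX | (0,1)=+0→OX/.O/XX/OX*; (1,0)=+0→O./XO/XX/OX
ply 3, O at OX/.O/XX/OX | (1,0)=+0→OX/OO/XX/OX*
ply 4: OX/OO/XX/OX is terminal +0 (X); from O./../XX/OX depth 12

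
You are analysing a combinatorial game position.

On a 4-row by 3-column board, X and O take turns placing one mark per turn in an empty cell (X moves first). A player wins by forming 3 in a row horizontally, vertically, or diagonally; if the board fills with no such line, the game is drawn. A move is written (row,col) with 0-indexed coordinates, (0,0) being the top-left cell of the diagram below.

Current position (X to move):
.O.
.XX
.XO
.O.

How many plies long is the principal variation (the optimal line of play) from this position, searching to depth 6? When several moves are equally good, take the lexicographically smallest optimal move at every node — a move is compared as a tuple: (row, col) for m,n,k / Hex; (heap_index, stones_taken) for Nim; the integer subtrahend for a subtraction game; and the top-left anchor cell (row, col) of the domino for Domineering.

ply 1, X at .O./.XX/.XO/.O. | (0,0)=+1→XO./.XX/.XO/.O.*; (0,2)=+1→.OX/.XX/.XO/.O.; (1,0)=+1→.O./XXX/.XO/.O.; (2,0)=+1→.O./.XX/XXO/.O.; (3,0)=+1→.O./.XX/.XO/XO.; (3,2)=+1→.O./.XX/.XO/.OX
ply 2, O at XO./.XX/.XO/.O. | (0,2)=-1→XOO/.XX/.XO/.O.*; (1,0)=-1→XO./OXX/.XO/.O.; (2,0)=-1→XO./.XX/OXO/.O.; (3,0)=-1→XO./.XX/.XO/OO.; (3,2)=-1→XO./.XX/.XO/.OO
ply 3, X at XOO/.XX/.XO/.O. | (1,0)=+1→XOO/XXX/.XO/.O.*; (2,0)=+1→XOO/.XX/XXO/.O.; (3,0)=+1→XOO/.XX/.XO/XO.; (3,2)=+1→XOO/.XX/.XO/.OX
ply 4: XOO/XXX/.XO/.O. is terminal -1 (O); from .O./.XX/.XO/.O. depth 6

PV length from [.O./.XX/.XO/.O.]: 3 plies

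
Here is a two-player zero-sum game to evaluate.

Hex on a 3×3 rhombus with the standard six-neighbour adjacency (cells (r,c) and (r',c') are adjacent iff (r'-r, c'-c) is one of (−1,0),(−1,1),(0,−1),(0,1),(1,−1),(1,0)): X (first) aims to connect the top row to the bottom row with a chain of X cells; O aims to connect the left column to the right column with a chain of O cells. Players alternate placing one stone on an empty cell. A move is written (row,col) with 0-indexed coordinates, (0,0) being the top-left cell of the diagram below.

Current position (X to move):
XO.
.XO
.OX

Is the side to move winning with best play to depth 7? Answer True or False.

X winning at [XO./.XO/.OX]: True

p1 X@[XO./.XO/.OX]: (0,2)[XOX/.XO/.OX]-1 (1,0)[XO./XXO/.OX]-1 (2,0)[XO./.XO/XOX]+1*
p2 O@[XO./.XO/XOX]: (0,2)[XOO/.XO/XOX]-1* (1,0)[XO./OXO/XOX]-1
p3 X@[XOO/.XO/XOX]: (1,0)[XOO/XXO/XOX]+1*
p4 O@[XOO/XXO/XOX] terminal -1; root [XO./.XO/.OX] d7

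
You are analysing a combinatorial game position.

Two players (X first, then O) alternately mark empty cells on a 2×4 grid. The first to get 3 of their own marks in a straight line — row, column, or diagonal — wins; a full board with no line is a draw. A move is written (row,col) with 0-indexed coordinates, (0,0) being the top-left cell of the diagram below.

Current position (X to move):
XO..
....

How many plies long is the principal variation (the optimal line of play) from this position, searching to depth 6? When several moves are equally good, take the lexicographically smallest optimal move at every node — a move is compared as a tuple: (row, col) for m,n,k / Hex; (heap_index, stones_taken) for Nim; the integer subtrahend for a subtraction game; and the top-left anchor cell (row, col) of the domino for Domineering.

PV length from [XO../....]: 6 plies

ply 1, X at XO../.... | (0,2)=+0→XOX./....*; (0,3)=+0→XO.X/....; (1,0)=+0→XO../X...; (1,1)=+0→XO../.X..; (1,2)=+0→XO../..X.; (1,3)=+0→XO../...X
ply 2, O at XOX./.... | (0,3)=+0→XOXO/....*; (1,0)=+0→XOX./O...; (1,1)=+0→XOX./.O..; (1,2)=+0→XOX./..O.; (1,3)=+0→XOX./...O
ply 3, X at XOXO/.... | (1,0)=+0→XOXO/X...*; (1,1)=+0→XOXO/.X..; (1,2)=+0→XOXO/..X.; (1,3)=+0→XOXO/...X
ply 4, O at XOXO/X... | (1,1)=+0→XOXO/XO..*; (1,2)=+0→XOXO/X.O.; (1,3)=+0→XOXO/X..O
ply 5, X at XOXO/XO.. | (1,2)=+0→XOXO/XOX.*; (1,3)=+0→XOXO/XO.X
ply 6, O at XOXO/XOX. | (1,3)=+0→XOXO/XOXO*
ply 7: XOXO/XOXO is terminal +0 (X); from XO../.... depth 6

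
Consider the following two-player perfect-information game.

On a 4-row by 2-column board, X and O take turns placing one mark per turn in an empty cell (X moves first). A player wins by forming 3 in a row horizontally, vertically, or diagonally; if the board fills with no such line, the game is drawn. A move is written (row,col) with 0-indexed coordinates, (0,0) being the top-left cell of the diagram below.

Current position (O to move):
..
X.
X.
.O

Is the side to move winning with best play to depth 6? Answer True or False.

O winning at [../X./X./.O]: False

[../X./X./.O] O move#1: (0,0):-1/O./X./X./.O*, (0,1):-1/.O/X./X./.O, (1,1):-1/../XO/X./.O, (2,1):-1/../X./XO/.O, (3,0):-1/../X./X./OO
[O./X./X./.O] X move#2: (0,1):+0/OX/X./X./.O, (1,1):+0/O./XX/X./.O, (2,1):+0/O./X./XX/.O, (3,0):+1/O./X./X./XO*
[O./X./X./XO] end (terminal -1, O#3); searched ../X./X./.O to 6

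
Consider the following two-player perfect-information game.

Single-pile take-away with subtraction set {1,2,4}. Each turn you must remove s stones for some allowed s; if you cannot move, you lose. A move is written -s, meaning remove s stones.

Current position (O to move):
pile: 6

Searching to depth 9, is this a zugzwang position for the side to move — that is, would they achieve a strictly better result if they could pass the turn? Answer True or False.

zugzwang(6, O) = True

[6] O move#1: -1:-1/5*, -2:-1/4, -4:-1/2
[5] X move#2: -1:-1/4, -2:+1/3*, -4:-1/1
[3] O move#3: -1:-1/2*, -2:-1/1
[2] X move#4: -1:-1/1, -2:+1/0*
[0] end (terminal -1, O#5); searched 6 to 9
suppose O passes — search the same position with X to move:
pass> [6] X move#1: -1:-1/5*, -2:-1/4, -4:-1/2
pass> [5] O move#2: -1:-1/4, -2:+1/3*, -4:-1/1
pass> [3] X move#3: -1:-1/2*, -2:-1/1
pass> [2] O move#4: -1:-1/1, -2:+1/0*
pass> [0] end (terminal -1, X#5); searched 6 to 9
for O: play -1, pass +1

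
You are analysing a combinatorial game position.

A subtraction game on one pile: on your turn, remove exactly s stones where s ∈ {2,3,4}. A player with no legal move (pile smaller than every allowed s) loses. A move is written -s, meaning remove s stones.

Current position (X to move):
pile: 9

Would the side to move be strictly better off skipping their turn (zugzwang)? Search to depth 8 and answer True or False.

p1 X@[9]: -2[7]+1* -3[6]+1 -4[5]-1
p2 O@[7]: -2[5]-1* -3[4]-1 -4[3]-1
p3 X@[5]: -2[3]-1 -3[2]-1 -4[1]+1*
p4 O@[1] terminal -1; root [9] d8
if X skipped the turn, O would face:
~ p1 O@[9]: -2[7]+1* -3[6]+1 -4[5]-1
~ p2 X@[7]: -2[5]-1* -3[4]-1 -4[3]-1
~ p3 O@[5]: -2[3]-1 -3[2]-1 -4[1]+1*
~ p4 X@[1] terminal -1; root [9] d8
compare (X): move=+1 vs pass=-1

zugzwang(9, X) = False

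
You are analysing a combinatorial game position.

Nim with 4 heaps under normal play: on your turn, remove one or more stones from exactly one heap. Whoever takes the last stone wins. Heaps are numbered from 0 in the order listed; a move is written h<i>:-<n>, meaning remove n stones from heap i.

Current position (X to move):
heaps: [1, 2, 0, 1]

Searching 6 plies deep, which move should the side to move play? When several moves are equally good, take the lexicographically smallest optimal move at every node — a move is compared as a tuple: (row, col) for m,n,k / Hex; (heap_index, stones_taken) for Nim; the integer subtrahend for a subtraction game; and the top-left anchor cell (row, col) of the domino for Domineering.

p1 X@[(1,2,0,1)]: h0:-1[(0,2,0,1)]-1 h1:-1[(1,1,0,1)]-1 h1:-2[(1,0,0,1)]+1* h3:-1[(1,2,0,0)]-1
p2 O@[(1,0,0,1)]: h0:-1[(0,0,0,1)]-1* h3:-1[(1,0,0,0)]-1
p3 X@[(0,0,0,1)]: h3:-1[(0,0,0,0)]+1*
p4 O@[(0,0,0,0)] terminal -1; root [(1,2,0,1)] d6

X's best at [(1,2,0,1)]: h1:-2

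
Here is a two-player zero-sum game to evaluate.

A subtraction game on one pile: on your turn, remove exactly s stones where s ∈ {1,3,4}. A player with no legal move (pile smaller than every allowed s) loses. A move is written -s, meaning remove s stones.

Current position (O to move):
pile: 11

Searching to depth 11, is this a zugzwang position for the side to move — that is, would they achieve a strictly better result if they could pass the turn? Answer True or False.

ply 1, O at 11 | -1=-1→10; -3=-1→8; -4=+1→7*
ply 2, X at 7 | -1=-1→6*; -3=-1→4; -4=-1→3
ply 3, O at 6 | -1=-1→5; -3=-1→3; -4=+1→2*
ply 4, X at 2 | -1=-1→1*
ply 5, O at 1 | -1=+1→0*
ply 6: 0 is terminal -1 (X); from 11 depth 11
pass branch (X moves first from the same position):
  | ply 1, X at 11 | -1=-1→10; -3=-1→8; -4=+1→7*
  | ply 2, O at 7 | -1=-1→6*; -3=-1→4; -4=-1→3
  | ply 3, X at 6 | -1=-1→5; -3=-1→3; -4=+1→2*
  | ply 4, O at 2 | -1=-1→1*
  | ply 5, X at 1 | -1=+1→0*
  | ply 6: 0 is terminal -1 (O); from 11 depth 11
O moving scores +1; O passing scores -1

zugzwang(11, O) = False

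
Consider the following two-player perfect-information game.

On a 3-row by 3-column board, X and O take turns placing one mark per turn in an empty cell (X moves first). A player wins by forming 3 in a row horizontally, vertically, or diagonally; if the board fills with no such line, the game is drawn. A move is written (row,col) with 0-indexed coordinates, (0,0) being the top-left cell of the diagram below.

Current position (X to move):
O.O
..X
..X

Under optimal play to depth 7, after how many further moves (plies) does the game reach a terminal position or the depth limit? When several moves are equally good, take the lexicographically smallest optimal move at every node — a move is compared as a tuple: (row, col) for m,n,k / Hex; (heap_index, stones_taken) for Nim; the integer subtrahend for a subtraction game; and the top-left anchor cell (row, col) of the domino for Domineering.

PV length from [O.O/..X/..X]: 4 plies

[O.O/..X/..X] X move#1: (0,1):-1/OXO/..X/..X*, (1,0):-1/O.O/X.X/..X, (1,1):-1/O.O/.XX/..X, (2,0):-1/O.O/..X/X.X, (2,1):-1/O.O/..X/.XX
[OXO/..X/..X] O move#2: (1,0):+0/OXO/O.X/..X, (1,1):+0/OXO/.OX/..X, (2,0):+1/OXO/..X/O.X*, (2,1):+0/OXO/..X/.OX
[OXO/..X/O.X] X move#3: (1,0):-1/OXO/X.X/O.X*, (1,1):-1/OXO/.XX/O.X, (2,1):-1/OXO/..X/OXX
[OXO/X.X/O.X] O move#4: (1,1):+1/OXO/XOX/O.X*, (2,1):-1/OXO/X.X/OOX
[OXO/XOX/O.X] end (terminal -1, X#5); searched O.O/..X/..X to 7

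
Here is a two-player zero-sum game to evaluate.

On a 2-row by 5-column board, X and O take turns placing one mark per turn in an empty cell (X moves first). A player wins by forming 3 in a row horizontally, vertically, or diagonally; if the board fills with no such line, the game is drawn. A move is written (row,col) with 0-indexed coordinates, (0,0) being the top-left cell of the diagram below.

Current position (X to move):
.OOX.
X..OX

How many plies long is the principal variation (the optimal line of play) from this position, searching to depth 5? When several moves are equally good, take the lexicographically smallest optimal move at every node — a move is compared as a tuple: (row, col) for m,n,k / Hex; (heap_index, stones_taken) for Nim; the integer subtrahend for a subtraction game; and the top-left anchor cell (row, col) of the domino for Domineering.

ply 1, X at .OOX./X..OX | (0,0)=+0→XOOX./X..OX*; (0,4)=-1→.OOXX/X..OX; (1,1)=-1→.OOX./XX.OX; (1,2)=-1→.OOX./X.XOX
ply 2, O at XOOX./X..OX | (0,4)=+0→XOOXO/X..OX*; (1,1)=+0→XOOX./XO.OX; (1,2)=+0→XOOX./X.OOX
ply 3, X at XOOXO/X..OX | (1,1)=+0→XOOXO/XX.OX*; (1,2)=+0→XOOXO/X.XOX
ply 4, O at XOOXO/XX.OX | (1,2)=+0→XOOXO/XXOOX*
ply 5: XOOXO/XXOOX is terminal +0 (X); from .OOX./X..OX depth 5

PV length from [.OOX./X..OX]: 4 plies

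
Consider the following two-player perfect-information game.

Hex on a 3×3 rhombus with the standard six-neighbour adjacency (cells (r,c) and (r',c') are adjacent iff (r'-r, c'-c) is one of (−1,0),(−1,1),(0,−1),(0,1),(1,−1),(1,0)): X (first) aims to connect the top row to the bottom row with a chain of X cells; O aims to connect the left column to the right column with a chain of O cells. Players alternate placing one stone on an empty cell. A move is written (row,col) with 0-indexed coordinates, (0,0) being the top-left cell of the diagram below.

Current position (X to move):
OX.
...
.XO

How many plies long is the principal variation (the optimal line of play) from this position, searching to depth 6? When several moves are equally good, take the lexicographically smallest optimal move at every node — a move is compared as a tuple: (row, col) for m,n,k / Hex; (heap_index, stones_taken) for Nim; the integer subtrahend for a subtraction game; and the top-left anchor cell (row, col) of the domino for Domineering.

PV length from [OX./.../.XO]: 3 plies

[OX./.../.XO] X move#1: (0,2):+1/OXX/.../.XO*, (1,0):+1/OX./X../.XO, (1,1):+1/OX./.X./.XO, (1,2):+1/OX./..X/.XO, (2,0):+1/OX./.../XXO
[OXX/.../.XO] O move#2: (1,0):-1/OXX/O../.XO*, (1,1):-1/OXX/.O./.XO, (1,2):-1/OXX/..O/.XO, (2,0):-1/OXX/.../OXO
[OXX/O../.XO] X move#3: (1,1):+1/OXX/OX./.XO*, (1,2):+1/OXX/O.X/.XO, (2,0):+1/OXX/O../XXO
[OXX/OX./.XO] end (terminal -1, O#4); searched OX./.../.XO to 6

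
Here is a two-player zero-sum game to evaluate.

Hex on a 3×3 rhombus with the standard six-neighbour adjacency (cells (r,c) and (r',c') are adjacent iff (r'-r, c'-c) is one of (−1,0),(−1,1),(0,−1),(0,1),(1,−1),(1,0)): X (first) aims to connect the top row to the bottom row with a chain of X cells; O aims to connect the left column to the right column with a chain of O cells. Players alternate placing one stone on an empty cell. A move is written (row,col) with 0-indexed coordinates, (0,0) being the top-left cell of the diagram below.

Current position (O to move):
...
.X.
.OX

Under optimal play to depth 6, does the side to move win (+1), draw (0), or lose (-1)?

ply 1, O at .../.X./.OX | (0,0)=-1→O../.X./.OX*; (0,1)=-1→.O./.X./.OX; (0,2)=-1→..O/.X./.OX; (1,0)=-1→.../OX./.OX; (1,2)=-1→.../.XO/.OX; (2,0)=-1→.../.X./OOX
ply 2, X at O../.X./.OX | (0,1)=+1→OX./.X./.OX*; (0,2)=+1→O.X/.X./.OX; (1,0)=+1→O../XX./.OX; (1,2)=+1→O../.XX/.OX; (2,0)=+1→O../.X./XOX
ply 3, O at OX./.X./.OX | (0,2)=-1→OXO/.X./.OX*; (1,0)=-1→OX./OX./.OX; (1,2)=-1→OX./.XO/.OX; (2,0)=-1→OX./.X./OOX
ply 4, X at OXO/.X./.OX | (1,0)=+1→OXO/XX./.OX*; (1,2)=+1→OXO/.XX/.OX; (2,0)=+1→OXO/.X./XOX
ply 5, O at OXO/XX./.OX | (1,2)=-1→OXO/XXO/.OX*; (2,0)=-1→OXO/XX./OOX
ply 6, X at OXO/XXO/.OX | (2,0)=+1→OXO/XXO/XOX*
ply 7: OXO/XXO/XOX is terminal -1 (O); from .../.X./.OX depth 6

value(.../.X./.OX, O) = -1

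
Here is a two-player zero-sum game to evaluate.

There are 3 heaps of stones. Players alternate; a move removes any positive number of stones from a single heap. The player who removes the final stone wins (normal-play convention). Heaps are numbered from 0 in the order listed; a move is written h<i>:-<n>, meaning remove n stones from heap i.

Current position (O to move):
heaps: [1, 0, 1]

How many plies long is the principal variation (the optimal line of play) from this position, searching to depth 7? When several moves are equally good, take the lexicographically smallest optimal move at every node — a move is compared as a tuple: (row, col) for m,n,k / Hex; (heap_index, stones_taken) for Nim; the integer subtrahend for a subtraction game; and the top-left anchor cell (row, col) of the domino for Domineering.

[(1,0,1)] O move#1: h0:-1:-1/(0,0,1)*, h2:-1:-1/(1,0,0)
[(0,0,1)] X move#2: h2:-1:+1/(0,0,0)*
[(0,0,0)] end (terminal -1, O#3); searched (1,0,1) to 7

PV length from [(1,0,1)]: 2 plies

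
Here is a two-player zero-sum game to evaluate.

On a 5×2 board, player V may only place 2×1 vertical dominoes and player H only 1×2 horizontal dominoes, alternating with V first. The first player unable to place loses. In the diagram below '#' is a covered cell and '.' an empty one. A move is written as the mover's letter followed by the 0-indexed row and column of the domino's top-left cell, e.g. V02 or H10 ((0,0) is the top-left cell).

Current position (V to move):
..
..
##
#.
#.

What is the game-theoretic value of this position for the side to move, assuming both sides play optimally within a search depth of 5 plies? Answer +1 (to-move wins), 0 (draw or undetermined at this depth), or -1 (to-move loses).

value(../../##/#./#., V) = +1

[../../##/#./#.] V move#1: V00:+1/#./#./##/#./#.*, V01:+1/.#/.#/##/#./#., V31:-1/../../##/##/##
[#./#./##/#./#.] end (terminal -1, H#2); searched ../../##/#./#. to 5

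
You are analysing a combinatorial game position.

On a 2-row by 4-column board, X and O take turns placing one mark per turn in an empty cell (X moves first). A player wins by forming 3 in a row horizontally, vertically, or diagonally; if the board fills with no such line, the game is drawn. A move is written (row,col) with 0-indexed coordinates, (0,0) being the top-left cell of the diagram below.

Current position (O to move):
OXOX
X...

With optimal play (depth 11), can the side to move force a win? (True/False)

[OXOX/X...] O move#1: (1,1):+0/OXOX/XO..*, (1,2):+0/OXOX/X.O., (1,3):+0/OXOX/X..O
[OXOX/XO..] X move#2: (1,2):+0/OXOX/XOX.*, (1,3):+0/OXOX/XO.X
[OXOX/XOX.] O move#3: (1,3):+0/OXOX/XOXO*
[OXOX/XOXO] end (terminal +0, X#4); searched OXOX/X... to 11

O winning at [OXOX/X...]: False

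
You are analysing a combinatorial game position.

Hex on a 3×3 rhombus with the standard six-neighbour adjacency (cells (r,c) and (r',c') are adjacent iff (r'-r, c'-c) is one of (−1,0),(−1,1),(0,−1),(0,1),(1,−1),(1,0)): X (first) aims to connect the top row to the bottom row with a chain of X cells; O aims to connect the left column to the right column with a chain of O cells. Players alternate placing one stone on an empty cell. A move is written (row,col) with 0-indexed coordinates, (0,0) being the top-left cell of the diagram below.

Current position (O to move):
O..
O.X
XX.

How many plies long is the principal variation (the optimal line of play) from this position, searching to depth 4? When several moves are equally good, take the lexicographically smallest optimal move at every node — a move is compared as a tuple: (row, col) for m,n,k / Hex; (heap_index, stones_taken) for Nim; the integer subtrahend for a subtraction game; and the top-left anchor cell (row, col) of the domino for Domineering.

ply 1, O at O../O.X/XX. | (0,1)=-1→OO./O.X/XX.; (0,2)=+1→O.O/O.X/XX.*; (1,1)=-1→O../OOX/XX.; (2,2)=-1→O../O.X/XXO
ply 2, X at O.O/O.X/XX. | (0,1)=-1→OXO/O.X/XX.*; (1,1)=-1→O.O/OXX/XX.; (2,2)=-1→O.O/O.X/XXX
ply 3, O at OXO/O.X/XX. | (1,1)=+1→OXO/OOX/XX.*; (2,2)=-1→OXO/O.X/XXO
ply 4: OXO/OOX/XX. is terminal -1 (X); from O../O.X/XX. depth 4

PV length from [O../O.X/XX.]: 3 plies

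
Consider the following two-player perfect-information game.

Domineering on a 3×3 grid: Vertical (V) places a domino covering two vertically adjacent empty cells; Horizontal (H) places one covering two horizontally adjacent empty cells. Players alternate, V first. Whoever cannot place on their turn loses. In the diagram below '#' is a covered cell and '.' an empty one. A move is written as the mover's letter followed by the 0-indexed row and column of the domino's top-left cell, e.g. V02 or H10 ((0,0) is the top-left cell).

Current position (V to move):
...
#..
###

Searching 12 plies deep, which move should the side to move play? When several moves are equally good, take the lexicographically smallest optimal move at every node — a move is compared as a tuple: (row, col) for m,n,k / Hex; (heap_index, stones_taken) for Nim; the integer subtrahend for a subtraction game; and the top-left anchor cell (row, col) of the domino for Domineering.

ply 1, V at .../#../### | V01=+1→.#./##./###*; V02=-1→..#/#.#/###
ply 2: .#./##./### is terminal -1 (H); from .../#../### depth 12

V's best at [.../#../###]: V01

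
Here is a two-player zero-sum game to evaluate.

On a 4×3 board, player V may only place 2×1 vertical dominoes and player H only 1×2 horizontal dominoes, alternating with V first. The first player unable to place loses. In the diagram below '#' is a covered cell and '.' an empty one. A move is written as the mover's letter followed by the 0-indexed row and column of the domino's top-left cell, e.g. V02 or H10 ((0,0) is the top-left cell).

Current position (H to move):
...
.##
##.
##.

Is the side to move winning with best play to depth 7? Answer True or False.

ply 1, H at .../.##/##./##. | H00=-1→##./.##/##./##.*; H01=-1→.##/.##/##./##.
ply 2, V at ##./.##/##./##. | V22=+1→##./.##/###/###*
ply 3: ##./.##/###/### is terminal -1 (H); from .../.##/##./##. depth 7

H winning at [.../.##/##./##.]: False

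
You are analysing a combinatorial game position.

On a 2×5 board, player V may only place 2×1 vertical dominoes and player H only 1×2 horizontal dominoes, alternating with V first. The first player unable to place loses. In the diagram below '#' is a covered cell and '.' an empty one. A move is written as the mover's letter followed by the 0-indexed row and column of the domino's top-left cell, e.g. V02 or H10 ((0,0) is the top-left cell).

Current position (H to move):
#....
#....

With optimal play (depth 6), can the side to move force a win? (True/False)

H winning at [#..../#....]: True

[#..../#....] H move#1: H01:-1/###../#...., H02:+1/#.##./#....*, H03:-1/#..##/#...., H11:-1/#..../###.., H12:+1/#..../#.##., H13:-1/#..../#..##
[#.##./#....] V move#2: V01:-1/####./##...*, V04:-1/#.###/#...#
[####./##...] H move#3: H12:-1/####./####., H13:+1/####./##.##*
[####./##.##] end (terminal -1, V#4); searched #..../#.... to 6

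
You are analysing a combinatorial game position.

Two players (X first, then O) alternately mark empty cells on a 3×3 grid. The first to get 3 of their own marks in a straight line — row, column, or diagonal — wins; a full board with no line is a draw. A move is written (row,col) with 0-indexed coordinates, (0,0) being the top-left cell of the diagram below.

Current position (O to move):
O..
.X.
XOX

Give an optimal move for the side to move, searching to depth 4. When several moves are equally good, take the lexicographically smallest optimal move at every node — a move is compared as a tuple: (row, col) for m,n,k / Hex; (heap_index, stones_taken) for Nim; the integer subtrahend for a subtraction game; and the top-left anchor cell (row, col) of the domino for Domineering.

O's best at [O../.X./XOX]: (0,2)

p1 O@[O../.X./XOX]: (0,1)[OO./.X./XOX]-1 (0,2)[O.O/.X./XOX]+0* (1,0)[O../OX./XOX]-1 (1,2)[O../.XO/XOX]-1
p2 X@[O.O/.X./XOX]: (0,1)[OXO/.X./XOX]+0* (1,0)[O.O/XX./XOX]-1 (1,2)[O.O/.XX/XOX]-1
p3 O@[OXO/.X./XOX]: (1,0)[OXO/OX./XOX]+0* (1,2)[OXO/.XO/XOX]+0
p4 X@[OXO/OX./XOX]: (1,2)[OXO/OXX/XOX]+0*
p5 O@[OXO/OXX/XOX] terminal +0; root [O../.X./XOX] d4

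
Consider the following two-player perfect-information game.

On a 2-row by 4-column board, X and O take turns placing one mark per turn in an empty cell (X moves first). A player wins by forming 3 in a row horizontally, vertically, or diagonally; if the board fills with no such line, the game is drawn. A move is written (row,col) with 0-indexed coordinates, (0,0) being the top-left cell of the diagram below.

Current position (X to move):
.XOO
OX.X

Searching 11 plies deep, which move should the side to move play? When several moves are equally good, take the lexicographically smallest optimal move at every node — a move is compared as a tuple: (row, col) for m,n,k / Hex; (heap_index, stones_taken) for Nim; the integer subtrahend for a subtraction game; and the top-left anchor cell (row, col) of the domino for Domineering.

p1 X@[.XOO/OX.X]: (0,0)[XXOO/OX.X]+0 (1,2)[.XOO/OXXX]+1*
p2 O@[.XOO/OXXX] terminal -1; root [.XOO/OX.X] d11

X's best at [.XOO/OX.X]: (1,2)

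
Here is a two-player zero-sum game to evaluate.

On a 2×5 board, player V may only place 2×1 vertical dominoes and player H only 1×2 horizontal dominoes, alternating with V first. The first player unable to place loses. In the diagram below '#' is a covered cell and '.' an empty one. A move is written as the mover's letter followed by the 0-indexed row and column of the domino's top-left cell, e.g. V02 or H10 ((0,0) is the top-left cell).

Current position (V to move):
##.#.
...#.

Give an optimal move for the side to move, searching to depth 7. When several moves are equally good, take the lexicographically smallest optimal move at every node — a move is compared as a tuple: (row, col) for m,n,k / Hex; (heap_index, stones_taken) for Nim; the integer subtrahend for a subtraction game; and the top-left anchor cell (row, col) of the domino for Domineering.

V's best at [##.#./...#.]: V02

ply 1, V at ##.#./...#. | V02=+1→####./..##.*; V04=-1→##.##/...##
ply 2, H at ####./..##. | H10=-1→####./####.*
ply 3, V at ####./####. | V04=+1→#####/#####*
ply 4: #####/##### is terminal -1 (H); from ##.#./...#. depth 7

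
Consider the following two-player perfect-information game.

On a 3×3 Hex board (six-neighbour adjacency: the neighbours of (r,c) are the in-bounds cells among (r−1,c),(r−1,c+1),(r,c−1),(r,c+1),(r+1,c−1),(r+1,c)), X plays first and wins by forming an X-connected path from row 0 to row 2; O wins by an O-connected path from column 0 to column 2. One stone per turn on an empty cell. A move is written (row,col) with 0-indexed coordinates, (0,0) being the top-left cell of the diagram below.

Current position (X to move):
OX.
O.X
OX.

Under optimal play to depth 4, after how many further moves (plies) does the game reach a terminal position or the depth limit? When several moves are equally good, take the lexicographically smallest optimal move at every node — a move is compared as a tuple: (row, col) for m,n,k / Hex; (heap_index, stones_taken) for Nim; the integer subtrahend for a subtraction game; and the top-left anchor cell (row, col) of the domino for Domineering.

ply 1, X at OX./O.X/OX. | (0,2)=+1→OXX/O.X/OX.*; (1,1)=+1→OX./OXX/OX.; (2,2)=+1→OX./O.X/OXX
ply 2: OXX/O.X/OX. is terminal -1 (O); from OX./O.X/OX. depth 4

PV length from [OX./O.X/OX.]: 1 ply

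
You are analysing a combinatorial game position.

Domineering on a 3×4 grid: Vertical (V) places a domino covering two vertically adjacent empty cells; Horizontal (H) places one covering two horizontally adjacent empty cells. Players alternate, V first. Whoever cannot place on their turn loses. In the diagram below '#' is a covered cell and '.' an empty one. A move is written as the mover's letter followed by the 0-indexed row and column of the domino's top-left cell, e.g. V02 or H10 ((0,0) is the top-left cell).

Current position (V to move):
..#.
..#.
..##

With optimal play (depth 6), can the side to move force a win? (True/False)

V winning at [..#./..#./..##]: True

ply 1, V at ..#./..#./..## | V00=+1→#.#./#.#./..##*; V01=+1→.##./.##./..##; V03=-1→..##/..##/..##; V10=+1→..#./#.#./#.##; V11=+1→..#./.##./.###
ply 2, H at #.#./#.#./..## | H20=-1→#.#./#.#./####*
ply 3, V at #.#./#.#./#### | V01=+1→###./###./####*; V03=+1→#.##/#.##/####
ply 4: ###./###./#### is terminal -1 (H); from ..#./..#./..## depth 6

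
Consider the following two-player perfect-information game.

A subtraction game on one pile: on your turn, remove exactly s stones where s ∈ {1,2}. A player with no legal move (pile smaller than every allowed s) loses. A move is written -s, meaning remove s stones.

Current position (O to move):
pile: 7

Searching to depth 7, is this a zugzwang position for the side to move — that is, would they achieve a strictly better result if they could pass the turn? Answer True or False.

zugzwang(7, O) = False

ply 1, O at 7 | -1=+1→6*; -2=-1→5
ply 2, X at 6 | -1=-1→5*; -2=-1→4
ply 3, O at 5 | -1=-1→4; -2=+1→3*
ply 4, X at 3 | -1=-1→2*; -2=-1→1
ply 5, O at 2 | -1=-1→1; -2=+1→0*
ply 6: 0 is terminal -1 (X); from 7 depth 7
pass branch (X moves first from the same position):
  | ply 1, X at 7 | -1=+1→6*; -2=-1→5
  | ply 2, O at 6 | -1=-1→5*; -2=-1→4
  | ply 3, X at 5 | -1=-1→4; -2=+1→3*
  | ply 4, O at 3 | -1=-1→2*; -2=-1→1
  | ply 5, X at 2 | -1=-1→1; -2=+1→0*
  | ply 6: 0 is terminal -1 (O); from 7 depth 7
O moving scores +1; O passing scores -1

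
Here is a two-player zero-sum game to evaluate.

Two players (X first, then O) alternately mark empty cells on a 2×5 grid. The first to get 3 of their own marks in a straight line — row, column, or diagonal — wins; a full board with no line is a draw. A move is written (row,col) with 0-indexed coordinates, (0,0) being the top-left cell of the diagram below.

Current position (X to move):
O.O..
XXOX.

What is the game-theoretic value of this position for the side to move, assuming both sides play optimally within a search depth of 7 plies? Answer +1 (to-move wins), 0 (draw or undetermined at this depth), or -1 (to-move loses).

ply 1, X at O.O../XXOX. | (0,1)=+0→OXO../XXOX.*; (0,3)=-1→O.OX./XXOX.; (0,4)=-1→O.O.X/XXOX.; (1,4)=-1→O.O../XXOXX
ply 2, O at OXO../XXOX. | (0,3)=+0→OXOO./XXOX.*; (0,4)=+0→OXO.O/XXOX.; (1,4)=+0→OXO../XXOXO
ply 3, X at OXOO./XXOX. | (0,4)=+0→OXOOX/XXOX.*; (1,4)=-1→OXOO./XXOXX
ply 4, O at OXOOX/XXOX. | (1,4)=+0→OXOOX/XXOXO*
ply 5: OXOOX/XXOXO is terminal +0 (X); from O.O../XXOX. depth 7

value(O.O../XXOX., X) = 0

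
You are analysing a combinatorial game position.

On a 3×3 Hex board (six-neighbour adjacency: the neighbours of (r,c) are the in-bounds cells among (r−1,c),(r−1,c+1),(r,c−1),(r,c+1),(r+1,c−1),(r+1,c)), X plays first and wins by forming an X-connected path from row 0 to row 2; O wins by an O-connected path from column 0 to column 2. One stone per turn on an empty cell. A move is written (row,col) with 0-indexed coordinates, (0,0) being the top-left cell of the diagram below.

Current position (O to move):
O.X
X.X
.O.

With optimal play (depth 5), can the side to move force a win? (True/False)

ply 1, O at O.X/X.X/.O. | (0,1)=-1→OOX/X.X/.O.*; (1,1)=-1→O.X/XOX/.O.; (2,0)=-1→O.X/X.X/OO.; (2,2)=-1→O.X/X.X/.OO
ply 2, X at OOX/X.X/.O. | (1,1)=+1→OOX/XXX/.O.*; (2,0)=+1→OOX/X.X/XO.; (2,2)=+1→OOX/X.X/.OX
ply 3, O at OOX/XXX/.O. | (2,0)=-1→OOX/XXX/OO.*; (2,2)=-1→OOX/XXX/.OO
ply 4, X at OOX/XXX/OO. | (2,2)=+1→OOX/XXX/OOX*
ply 5: OOX/XXX/OOX is terminal -1 (O); from O.X/X.X/.O. depth 5

O winning at [O.X/X.X/.O.]: False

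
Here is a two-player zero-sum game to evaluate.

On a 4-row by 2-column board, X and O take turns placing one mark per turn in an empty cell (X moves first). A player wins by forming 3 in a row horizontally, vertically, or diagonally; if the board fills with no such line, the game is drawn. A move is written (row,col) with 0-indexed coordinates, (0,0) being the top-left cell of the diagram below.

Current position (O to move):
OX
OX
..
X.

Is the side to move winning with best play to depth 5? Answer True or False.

ply 1, O at OX/OX/../X. | (2,0)=+1→OX/OX/O./X.*; (2,1)=+0→OX/OX/.O/X.; (3,1)=-1→OX/OX/../XO
ply 2: OX/OX/O./X. is terminal -1 (X); from OX/OX/../X. depth 5

O winning at [OX/OX/../X.]: True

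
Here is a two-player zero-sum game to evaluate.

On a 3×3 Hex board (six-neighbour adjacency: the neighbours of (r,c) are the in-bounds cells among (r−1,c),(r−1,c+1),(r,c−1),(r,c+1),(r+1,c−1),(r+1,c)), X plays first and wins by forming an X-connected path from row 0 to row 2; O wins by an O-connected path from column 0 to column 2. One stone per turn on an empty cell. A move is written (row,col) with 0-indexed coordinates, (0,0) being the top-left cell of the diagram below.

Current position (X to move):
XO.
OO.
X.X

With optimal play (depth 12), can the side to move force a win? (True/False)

X winning at [XO./OO./X.X]: False

[XO./OO./X.X] X move#1: (0,2):-1/XOX/OO./X.X*, (1,2):-1/XO./OOX/X.X, (2,1):-1/XO./OO./XXX
[XOX/OO./X.X] O move#2: (1,2):+1/XOX/OOO/X.X*, (2,1):-1/XOX/OO./XOX
[XOX/OOO/X.X] end (terminal -1, X#3); searched XO./OO./X.X to 12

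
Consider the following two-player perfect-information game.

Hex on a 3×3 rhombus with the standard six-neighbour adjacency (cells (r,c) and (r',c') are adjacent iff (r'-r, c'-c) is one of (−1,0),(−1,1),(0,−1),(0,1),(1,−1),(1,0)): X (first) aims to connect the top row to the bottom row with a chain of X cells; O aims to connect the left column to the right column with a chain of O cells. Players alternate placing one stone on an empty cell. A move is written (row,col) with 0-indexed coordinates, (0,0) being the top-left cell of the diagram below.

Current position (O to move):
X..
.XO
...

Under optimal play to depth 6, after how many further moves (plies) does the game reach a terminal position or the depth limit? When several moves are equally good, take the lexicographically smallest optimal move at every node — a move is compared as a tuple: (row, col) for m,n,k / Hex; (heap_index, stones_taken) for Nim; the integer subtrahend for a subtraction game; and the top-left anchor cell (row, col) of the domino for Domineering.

p1 O@[X../.XO/...]: (0,1)[XO./.XO/...]-1* (0,2)[X.O/.XO/...]-1 (1,0)[X../OXO/...]-1 (2,0)[X../.XO/O..]-1 (2,1)[X../.XO/.O.]-1 (2,2)[X../.XO/..O]-1
p2 X@[XO./.XO/...]: (0,2)[XOX/.XO/...]+1* (1,0)[XO./XXO/...]+1 (2,0)[XO./.XO/X..]+1 (2,1)[XO./.XO/.X.]+1 (2,2)[XO./.XO/..X]+1
p3 O@[XOX/.XO/...]: (1,0)[XOX/OXO/...]-1* (2,0)[XOX/.XO/O..]-1 (2,1)[XOX/.XO/.O.]-1 (2,2)[XOX/.XO/..O]-1
p4 X@[XOX/OXO/...]: (2,0)[XOX/OXO/X..]+1* (2,1)[XOX/OXO/.X.]+1 (2,2)[XOX/OXO/..X]+1
p5 O@[XOX/OXO/X..] terminal -1; root [X../.XO/...] d6

PV length from [X../.XO/...]: 4 plies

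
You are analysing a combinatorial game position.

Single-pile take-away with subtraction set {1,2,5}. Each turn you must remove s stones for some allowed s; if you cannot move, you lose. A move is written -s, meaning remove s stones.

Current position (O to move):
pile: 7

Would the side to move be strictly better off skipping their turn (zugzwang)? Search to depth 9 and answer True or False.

p1 O@[7]: -1[6]+1* -2[5]-1 -5[2]-1
p2 X@[6]: -1[5]-1* -2[4]-1 -5[1]-1
p3 O@[5]: -1[4]-1 -2[3]+1* -5[0]+1
p4 X@[3]: -1[2]-1* -2[1]-1
p5 O@[2]: -1[1]-1 -2[0]+1*
p6 X@[0] terminal -1; root [7] d9
if O skipped the turn, X would face:
~ p1 X@[7]: -1[6]+1* -2[5]-1 -5[2]-1
~ p2 O@[6]: -1[5]-1* -2[4]-1 -5[1]-1
~ p3 X@[5]: -1[4]-1 -2[3]+1* -5[0]+1
~ p4 O@[3]: -1[2]-1* -2[1]-1
~ p5 X@[2]: -1[1]-1 -2[0]+1*
~ p6 O@[0] terminal -1; root [7] d9
compare (O): move=+1 vs pass=-1

zugzwang(7, O) = False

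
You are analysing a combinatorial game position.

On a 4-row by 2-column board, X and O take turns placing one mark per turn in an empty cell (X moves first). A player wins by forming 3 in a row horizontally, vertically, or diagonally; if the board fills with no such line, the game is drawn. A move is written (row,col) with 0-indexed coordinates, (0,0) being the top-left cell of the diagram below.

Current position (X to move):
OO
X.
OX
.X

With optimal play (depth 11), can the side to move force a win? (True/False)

ply 1, X at OO/X./OX/.X | (1,1)=+1→OO/XX/OX/.X*; (3,0)=+0→OO/X./OX/XX
ply 2: OO/XX/OX/.X is terminal -1 (O); from OO/X./OX/.X depth 11

X winning at [OO/X./OX/.X]: True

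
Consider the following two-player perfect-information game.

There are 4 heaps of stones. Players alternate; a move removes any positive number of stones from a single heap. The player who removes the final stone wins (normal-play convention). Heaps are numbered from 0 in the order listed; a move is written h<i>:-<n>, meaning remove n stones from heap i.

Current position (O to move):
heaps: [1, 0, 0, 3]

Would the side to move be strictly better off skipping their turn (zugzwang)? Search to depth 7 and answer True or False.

ply 1, O at (1,0,0,3) | h0:-1=-1→(0,0,0,3); h3:-1=-1→(1,0,0,2); h3:-2=+1→(1,0,0,1)*; h3:-3=-1→(1,0,0,0)
ply 2, X at (1,0,0,1) | h0:-1=-1→(0,0,0,1)*; h3:-1=-1→(1,0,0,0)
ply 3, O at (0,0,0,1) | h3:-1=+1→(0,0,0,0)*
ply 4: (0,0,0,0) is terminal -1 (X); from (1,0,0,3) depth 7
suppose O passes — search the same position with X to move:
pass> ply 1, X at (1,0,0,3) | h0:-1=-1→(0,0,0,3); h3:-1=-1→(1,0,0,2); h3:-2=+1→(1,0,0,1)*; h3:-3=-1→(1,0,0,0)
pass> ply 2, O at (1,0,0,1) | h0:-1=-1→(0,0,0,1)*; h3:-1=-1→(1,0,0,0)
pass> ply 3, X at (0,0,0,1) | h3:-1=+1→(0,0,0,0)*
pass> ply 4: (0,0,0,0) is terminal -1 (O); from (1,0,0,3) depth 7
for O: play +1, pass -1

zugzwang((1,0,0,3), O) = False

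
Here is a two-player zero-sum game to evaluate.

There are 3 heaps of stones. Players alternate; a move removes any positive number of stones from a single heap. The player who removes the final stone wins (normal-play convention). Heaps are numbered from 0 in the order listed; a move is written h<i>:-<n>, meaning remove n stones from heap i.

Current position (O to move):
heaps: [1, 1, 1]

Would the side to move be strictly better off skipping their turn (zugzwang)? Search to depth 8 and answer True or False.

zugzwang((1,1,1), O) = False

p1 O@[(1,1,1)]: h0:-1[(0,1,1)]+1* h1:-1[(1,0,1)]+1 h2:-1[(1,1,0)]+1
p2 X@[(0,1,1)]: h1:-1[(0,0,1)]-1* h2:-1[(0,1,0)]-1
p3 O@[(0,0,1)]: h2:-1[(0,0,0)]+1*
p4 X@[(0,0,0)] terminal -1; root [(1,1,1)] d8
if O skipped the turn, X would face:
~ p1 X@[(1,1,1)]: h0:-1[(0,1,1)]+1* h1:-1[(1,0,1)]+1 h2:-1[(1,1,0)]+1
~ p2 O@[(0,1,1)]: h1:-1[(0,0,1)]-1* h2:-1[(0,1,0)]-1
~ p3 X@[(0,0,1)]: h2:-1[(0,0,0)]+1*
~ p4 O@[(0,0,0)] terminal -1; root [(1,1,1)] d8
compare (O): move=+1 vs pass=-1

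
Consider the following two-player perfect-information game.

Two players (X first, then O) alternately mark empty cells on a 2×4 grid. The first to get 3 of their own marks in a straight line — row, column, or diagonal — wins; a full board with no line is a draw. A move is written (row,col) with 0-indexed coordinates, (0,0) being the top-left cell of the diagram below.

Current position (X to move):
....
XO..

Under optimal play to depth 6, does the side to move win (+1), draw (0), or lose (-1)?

value(..../XO.., X) = 0

ply 1, X at ..../XO.. | (0,0)=+0→X.../XO..*; (0,1)=+0→.X../XO..; (0,2)=+0→..X./XO..; (0,3)=+0→...X/XO..; (1,2)=+0→..../XOX.; (1,3)=+0→..../XO.X
ply 2, O at X.../XO.. | (0,1)=+0→XO../XO..*; (0,2)=+0→X.O./XO..; (0,3)=+0→X..O/XO..; (1,2)=+0→X.../XOO.; (1,3)=+0→X.../XO.O
ply 3, X at XO../XO.. | (0,2)=+0→XOX./XO..*; (0,3)=+0→XO.X/XO..; (1,2)=+0→XO../XOX.; (1,3)=+0→XO../XO.X
ply 4, O at XOX./XO.. | (0,3)=+0→XOXO/XO..*; (1,2)=+0→XOX./XOO.; (1,3)=+0→XOX./XO.O
ply 5, X at XOXO/XO.. | (1,2)=+0→XOXO/XOX.*; (1,3)=+0→XOXO/XO.X
ply 6, O at XOXO/XOX. | (1,3)=+0→XOXO/XOXO*
ply 7: XOXO/XOXO is terminal +0 (X); from ..../XO.. depth 6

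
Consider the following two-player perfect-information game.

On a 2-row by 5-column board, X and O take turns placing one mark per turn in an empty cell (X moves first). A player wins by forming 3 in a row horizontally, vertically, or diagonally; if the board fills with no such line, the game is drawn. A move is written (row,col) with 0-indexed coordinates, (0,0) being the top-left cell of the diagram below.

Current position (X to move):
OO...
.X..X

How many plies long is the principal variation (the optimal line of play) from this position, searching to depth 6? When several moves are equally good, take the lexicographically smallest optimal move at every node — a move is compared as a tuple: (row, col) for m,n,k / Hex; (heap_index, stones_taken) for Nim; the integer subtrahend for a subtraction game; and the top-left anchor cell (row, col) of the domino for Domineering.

ply 1, X at OO.../.X..X | (0,2)=+0→OOX../.X..X*; (0,3)=-1→OO.X./.X..X; (0,4)=-1→OO..X/.X..X; (1,0)=-1→OO.../XX..X; (1,2)=-1→OO.../.XX.X; (1,3)=-1→OO.../.X.XX
ply 2, O at OOX../.X..X | (0,3)=-1→OOXO./.X..X; (0,4)=-1→OOX.O/.X..X; (1,0)=+0→OOX../OX..X*; (1,2)=+0→OOX../.XO.X; (1,3)=+0→OOX../.X.OX
ply 3, X at OOX../OX..X | (0,3)=+0→OOXX./OX..X*; (0,4)=+0→OOX.X/OX..X; (1,2)=+0→OOX../OXX.X; (1,3)=+0→OOX../OX.XX
ply 4, O at OOXX./OX..X | (0,4)=+0→OOXXO/OX..X*; (1,2)=-1→OOXX./OXO.X; (1,3)=-1→OOXX./OX.OX
ply 5, X at OOXXO/OX..X | (1,2)=+0→OOXXO/OXX.X*; (1,3)=+0→OOXXO/OX.XX
ply 6, O at OOXXO/OXX.X | (1,3)=+0→OOXXO/OXXOX*
ply 7: OOXXO/OXXOX is terminal +0 (X); from OO.../.X..X depth 6

PV length from [OO.../.X..X]: 6 plies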